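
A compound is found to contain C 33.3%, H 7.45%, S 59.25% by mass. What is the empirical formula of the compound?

C3H8S2

Assume 100 g: 33.3 g C, 7.45 g H, 59.25 g S.
n(C) = 33.3/12.01 = 2.773, n(H) = 7.45/1.008 = 7.391, n(S) = 59.25/32.07 = 1.848
Ratios (÷ 1.848): C 1.501, H 4.000, S 1.000
Multiply by 2: C 3.00, H 8.00, S 2.00 → C3H8S2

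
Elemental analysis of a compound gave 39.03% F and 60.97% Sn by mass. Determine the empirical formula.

Assume 100 g: 39.03 g F, 60.97 g Sn.
Moles — F: 39.03 / 19.00 = 2.054 mol; Sn: 60.97 / 118.71 = 0.5136 mol
Divide by the smallest (0.5136 mol Sn): F 4.000, Sn 1.000
≈ 4:1 → F4Sn

F4Sn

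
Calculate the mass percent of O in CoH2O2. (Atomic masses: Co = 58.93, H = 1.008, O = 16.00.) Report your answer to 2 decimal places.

Molar mass = 1(58.93) + 2(1.008) + 2(16.00) = 92.946 g/mol
Mass of O per mole = 2 × 16.00 = 32.000 g
% O = 32.000 / 92.946 × 100 = 34.43%

34.43%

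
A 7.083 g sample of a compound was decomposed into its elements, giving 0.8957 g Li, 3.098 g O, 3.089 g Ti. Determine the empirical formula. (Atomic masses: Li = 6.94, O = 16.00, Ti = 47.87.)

Moles — Li: 0.8957 / 6.94 = 0.1291 mol; O: 3.098 / 16.00 = 0.1936 mol; Ti: 3.089 / 47.87 = 0.06453 mol
Ratios (÷ 0.06453): Li 2.000, O 3.001, Ti 1.000
Ratio ≈ 2:3:1, so the empirical formula is Li2O3Ti

Li2O3Ti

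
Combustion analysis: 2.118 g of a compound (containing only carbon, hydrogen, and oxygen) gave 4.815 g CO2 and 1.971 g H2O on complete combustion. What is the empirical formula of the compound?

C3H6O

mol C = 4.815 / 44.01 = 0.1094; mass C = 0.1094 × 12.01 = 1.314 g
mol H = 2 × (1.971 / 18.02) = 0.2188; mass H = 0.2188 × 1.008 = 0.2205 g
mass O = 2.118 − (1.534) = 0.5835 g → mol O = 0.03647
Divide by the smallest (0.03647 mol O): C 3.000, H 5.998, O 1.000
Ratio ≈ 3:6:1, so the empirical formula is C3H6O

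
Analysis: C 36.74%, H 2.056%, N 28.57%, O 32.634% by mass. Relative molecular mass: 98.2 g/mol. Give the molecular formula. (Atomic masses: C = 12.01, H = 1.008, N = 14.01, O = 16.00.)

Assume 100 g: 36.74 g C, 2.056 g H, 28.57 g N, 32.634 g O.
C: 36.74 g ÷ 12.01 g/mol = 3.059 mol
H: 2.056 g ÷ 1.008 g/mol = 2.04 mol
N: 28.57 g ÷ 14.01 g/mol = 2.039 mol
O: 32.634 g ÷ 16.00 g/mol = 2.04 mol
Ratios (÷ 2.039): C 1.500, H 1.000, N 1.000, O 1.000
Multiply by 2: C 3.00, H 2.00, N 2.00, O 2.00 → C3H2N2O2
Empirical-formula mass = 98.07 g/mol
n = 98.2 / 98.07 = 1.00 ≈ 1
Molecular formula = empirical formula = C3H2N2O2

C3H2N2O2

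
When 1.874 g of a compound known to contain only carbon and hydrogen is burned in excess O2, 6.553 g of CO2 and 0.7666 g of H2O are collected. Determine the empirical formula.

C7H4

mol C = 6.553 / 44.01 = 0.1489; mass C = 0.1489 × 12.01 = 1.788 g
mol H = 2 × (0.7666 / 18.02) = 0.08508; mass H = 0.08508 × 1.008 = 0.08576 g
Smallest is H at 0.08508 mol; normalising gives C 1.750, H 1.000
×4: C 7.00, H 4.00 → C7H4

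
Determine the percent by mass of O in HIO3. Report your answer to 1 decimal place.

27.3%

Molar mass = 1(1.008) + 1(126.90) + 3(16.00) = 175.908 g/mol
Mass of O per mole = 3 × 16.00 = 48.000 g
% O = 48.000 / 175.908 × 100 = 27.3%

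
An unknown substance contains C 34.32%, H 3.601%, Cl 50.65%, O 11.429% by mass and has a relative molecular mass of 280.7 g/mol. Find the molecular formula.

Assume 100 g: 34.32 g C, 3.601 g H, 50.65 g Cl, 11.429 g O.
Moles — C: 34.32 / 12.01 = 2.858 mol; H: 3.601 / 1.008 = 3.572 mol; Cl: 50.65 / 35.45 = 1.429 mol; O: 11.429 / 16.00 = 0.7143 mol
Smallest is O at 0.7143 mol; normalising gives C 4.001, H 5.001, Cl 2.000, O 1.000
→ C4H5Cl2O
Empirical-formula mass = 139.98 g/mol
n = 280.7 / 139.98 = 2.01 ≈ 2
Molecular formula = (C4H5Cl2O)×2 = C8H10Cl4O2

C8H10Cl4O2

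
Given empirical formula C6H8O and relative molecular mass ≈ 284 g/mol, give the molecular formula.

C18H24O3

Empirical-formula mass = 96.12 g/mol
n = 284 / 96.12 = 2.95 ≈ 3
Molecular formula = (C6H8O)3 = C18H24O3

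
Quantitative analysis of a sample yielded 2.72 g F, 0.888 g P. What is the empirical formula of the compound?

F: 2.72 g ÷ 19.00 g/mol = 0.1432 mol
P: 0.888 g ÷ 30.97 g/mol = 0.02867 mol
Divide by the smallest (0.02867 mol P): F 4.993, P 1.000
≈ 5:1 → F5P

F5P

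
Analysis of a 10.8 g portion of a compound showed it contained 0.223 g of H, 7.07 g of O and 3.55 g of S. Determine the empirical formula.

H2O4S

Moles — H: 0.223 / 1.008 = 0.2212 mol; O: 7.07 / 16.00 = 0.4419 mol; S: 3.55 / 32.07 = 0.1107 mol
Divide by the smallest (0.1107 mol S): H 1.999, O 3.992, S 1.000
→ H2O4S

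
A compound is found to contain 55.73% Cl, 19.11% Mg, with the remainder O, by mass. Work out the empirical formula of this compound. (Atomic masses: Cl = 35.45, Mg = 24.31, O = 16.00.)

Assume 100 g: 55.73 g Cl, 19.11 g Mg, 25.16 g O.
Moles — Cl: 55.73 / 35.45 = 1.572 mol; Mg: 19.11 / 24.31 = 0.7861 mol; O: 25.16 / 16.00 = 1.573 mol
Divide by the smallest (0.7861 mol Mg): Cl 2.000, Mg 1.000, O 2.000
≈ 2:1:2 → Cl2MgO2

Cl2MgO2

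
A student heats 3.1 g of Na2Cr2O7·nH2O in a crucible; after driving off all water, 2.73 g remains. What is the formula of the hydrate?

Mass of water lost = 3.1 − 2.73 = 0.37 g → 0.37 / 18.02 = 0.02053 mol H2O
Molar mass of Na2Cr2O7 = 261.98 g/mol → mol Na2Cr2O7 = 2.73 / 261.98 = 0.01042
n = 0.02053 / 0.01042 = 1.97 ≈ 2 → Na2Cr2O7·2H2O

Na2Cr2O7·2H2O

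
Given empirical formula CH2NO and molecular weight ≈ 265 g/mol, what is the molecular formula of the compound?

C6H12N6O6

Empirical-formula mass = 44.04 g/mol
n = 265 / 44.04 = 6.02 ≈ 6
Molecular formula = (CH2NO)6 = C6H12N6O6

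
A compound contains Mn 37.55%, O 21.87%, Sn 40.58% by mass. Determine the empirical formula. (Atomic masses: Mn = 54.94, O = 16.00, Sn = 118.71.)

Mn2O4Sn

Assume 100 g: 37.55 g Mn, 21.87 g O, 40.58 g Sn.
n(Mn) = 37.55/54.94 = 0.6835, n(O) = 21.87/16.00 = 1.367, n(Sn) = 40.58/118.71 = 0.3418
Ratios (÷ 0.3418): Mn 1.999, O 3.999, Sn 1.000
≈ 2:4:1 → Mn2O4Sn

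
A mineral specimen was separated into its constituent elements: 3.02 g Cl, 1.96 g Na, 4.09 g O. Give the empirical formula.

Moles — Cl: 3.02 / 35.45 = 0.08519 mol; Na: 1.96 / 22.99 = 0.08525 mol; O: 4.09 / 16.00 = 0.2556 mol
Divide by the smallest (0.08519 mol Cl): Cl 1.000, Na 1.001, O 3.001
→ ClNaO3

ClNaO3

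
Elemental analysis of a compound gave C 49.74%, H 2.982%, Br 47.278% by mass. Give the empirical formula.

C7H5Br

Assume 100 g: 49.74 g C, 2.982 g H, 47.278 g Br.
Moles — C: 49.74 / 12.01 = 4.142 mol; H: 2.982 / 1.008 = 2.958 mol; Br: 47.278 / 79.90 = 0.5917 mol
Smallest is Br at 0.5917 mol; normalising gives C 6.999, H 5.000, Br 1.000
→ C7H5Br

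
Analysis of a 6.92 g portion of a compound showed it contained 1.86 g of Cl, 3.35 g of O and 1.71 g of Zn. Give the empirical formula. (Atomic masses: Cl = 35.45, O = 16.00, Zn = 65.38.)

n(Cl) = 1.86/35.45 = 0.05247, n(O) = 3.35/16.00 = 0.2094, n(Zn) = 1.71/65.38 = 0.02615
Ratios (÷ 0.02615): Cl 2.006, O 8.005, Zn 1.000
→ Cl2O8Zn

Cl2O8Zn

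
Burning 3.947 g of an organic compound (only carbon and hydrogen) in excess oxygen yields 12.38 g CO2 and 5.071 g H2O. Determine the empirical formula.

mol C = 12.38 / 44.01 = 0.2813; mass C = 0.2813 × 12.01 = 3.378 g
mol H = 2 × (5.071 / 18.02) = 0.5628; mass H = 0.5628 × 1.008 = 0.5673 g
Smallest is C at 0.2813 mol; normalising gives C 1.000, H 2.001
≈ 1:2 → CH2

CH2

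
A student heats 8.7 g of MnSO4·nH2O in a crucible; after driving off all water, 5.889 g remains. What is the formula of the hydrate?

MnSO4·4H2O

Mass of water lost = 8.7 − 5.889 = 2.811 g → 2.811 / 18.02 = 0.156 mol H2O
Molar mass of MnSO4 = 151.01 g/mol → mol MnSO4 = 5.889 / 151.01 = 0.039
n = 0.156 / 0.039 = 4.00 ≈ 4 → MnSO4·4H2O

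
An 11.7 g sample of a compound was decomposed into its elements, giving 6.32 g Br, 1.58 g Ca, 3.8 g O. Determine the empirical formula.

Br2CaO6

Moles — Br: 6.32 / 79.90 = 0.0791 mol; Ca: 1.58 / 40.08 = 0.03942 mol; O: 3.8 / 16.00 = 0.2375 mol
Divide by the smallest (0.03942 mol Ca): Br 2.007, Ca 1.000, O 6.025
Ratio ≈ 2:1:6, so the empirical formula is Br2CaO6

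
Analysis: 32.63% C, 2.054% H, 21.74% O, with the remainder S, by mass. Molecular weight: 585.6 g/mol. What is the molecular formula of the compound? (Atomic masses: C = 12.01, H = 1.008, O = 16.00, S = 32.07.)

Assume 100 g: 32.63 g C, 2.054 g H, 21.74 g O, 43.576 g S.
n(C) = 32.63/12.01 = 2.717, n(H) = 2.054/1.008 = 2.038, n(O) = 21.74/16.00 = 1.359, n(S) = 43.576/32.07 = 1.359
Ratios (÷ 1.359): C 2.000, H 1.500, O 1.000, S 1.000
Scaling by 2: C 4.00, H 3.00, O 2.00, S 2.00 → C4H3O2S2
Empirical-formula mass = 147.20 g/mol
n = 585.6 / 147.20 = 3.98 ≈ 4
Molecular formula = (C4H3O2S2)×4 = C16H12O8S8

C16H12O8S8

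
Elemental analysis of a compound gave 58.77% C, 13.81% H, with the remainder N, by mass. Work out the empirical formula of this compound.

Assume 100 g: 58.77 g C, 13.81 g H, 27.42 g N.
Moles — C: 58.77 / 12.01 = 4.893 mol; H: 13.81 / 1.008 = 13.7 mol; N: 27.42 / 14.01 = 1.957 mol
Divide by the smallest (1.957 mol N): C 2.500, H 7.000, N 1.000
Multiply by 2: C 5.00, H 14.00, N 2.00 → C5H14N2

C5H14N2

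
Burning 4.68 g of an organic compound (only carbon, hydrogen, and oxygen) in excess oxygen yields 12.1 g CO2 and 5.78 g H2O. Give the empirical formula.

mol C = 12.1 / 44.01 = 0.2749; mass C = 0.2749 × 12.01 = 3.302 g
mol H = 2 × (5.78 / 18.02) = 0.6415; mass H = 0.6415 × 1.008 = 0.6466 g
mass O = 4.68 − (3.949) = 0.7314 g → mol O = 0.04571
Ratios (÷ 0.04571): C 6.015, H 14.034, O 1.000
→ C6H14O

C6H14O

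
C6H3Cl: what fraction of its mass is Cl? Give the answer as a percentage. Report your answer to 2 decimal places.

Molar mass = 6(12.01) + 3(1.008) + 1(35.45) = 110.534 g/mol
Mass of Cl per mole = 1 × 35.45 = 35.450 g
% Cl = 35.450 / 110.534 × 100 = 32.07%

32.07%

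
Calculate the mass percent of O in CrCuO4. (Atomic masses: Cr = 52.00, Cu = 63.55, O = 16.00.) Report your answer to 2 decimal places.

Molar mass = 1(52.00) + 1(63.55) + 4(16.00) = 179.550 g/mol
Mass of O per mole = 4 × 16.00 = 64.000 g
% O = 64.000 / 179.550 × 100 = 35.64%

35.64%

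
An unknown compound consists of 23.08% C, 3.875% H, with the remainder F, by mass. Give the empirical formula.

CH2F2

Assume 100 g: 23.08 g C, 3.875 g H, 73.045 g F.
n(C) = 23.08/12.01 = 1.922, n(H) = 3.875/1.008 = 3.844, n(F) = 73.045/19.00 = 3.844
Ratios (÷ 1.922): C 1.000, H 2.000, F 2.001
≈ 1:2:2 → CH2F2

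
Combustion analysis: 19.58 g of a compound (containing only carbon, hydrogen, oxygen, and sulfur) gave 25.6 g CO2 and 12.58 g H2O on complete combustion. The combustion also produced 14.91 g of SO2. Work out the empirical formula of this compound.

mol C = 25.6 / 44.01 = 0.5817; mass C = 0.5817 × 12.01 = 6.986 g
mol H = 2 × (12.58 / 18.02) = 1.396; mass H = 1.396 × 1.008 = 1.407 g
mol S = 14.91 / 64.07 = 0.2327; mass S = 7.463 g
mass O = 19.58 − (15.86) = 3.723 g → mol O = 0.2327
Smallest is O at 0.2327 mol; normalising gives C 2.500, H 6.000, O 1.000, S 1.000
Multiply by 2: C 5.00, H 12.00, O 2.00, S 2.00 → C5H12O2S2

C5H12O2S2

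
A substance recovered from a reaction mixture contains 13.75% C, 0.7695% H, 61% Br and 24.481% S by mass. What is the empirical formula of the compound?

Assume 100 g: 13.75 g C, 0.7695 g H, 61 g Br, 24.481 g S.
C: 13.75 g ÷ 12.01 g/mol = 1.145 mol
H: 0.7695 g ÷ 1.008 g/mol = 0.7634 mol
Br: 61 g ÷ 79.90 g/mol = 0.7635 mol
S: 24.481 g ÷ 32.07 g/mol = 0.7634 mol
Divide by the smallest (0.7634 mol S): C 1.500, H 1.000, Br 1.000, S 1.000
Scaling by 2: C 3.00, H 2.00, Br 2.00, S 2.00 → C3H2Br2S2

C3H2Br2S2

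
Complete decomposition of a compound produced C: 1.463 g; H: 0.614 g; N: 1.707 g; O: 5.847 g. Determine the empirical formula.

C: 1.463 g ÷ 12.01 g/mol = 0.1218 mol
H: 0.614 g ÷ 1.008 g/mol = 0.6091 mol
N: 1.707 g ÷ 14.01 g/mol = 0.1218 mol
O: 5.847 g ÷ 16.00 g/mol = 0.3654 mol
Smallest is C at 0.1218 mol; normalising gives C 1.000, H 5.000, N 1.000, O 3.000
Ratio ≈ 1:5:1:3, so the empirical formula is CH5NO3

CH5NO3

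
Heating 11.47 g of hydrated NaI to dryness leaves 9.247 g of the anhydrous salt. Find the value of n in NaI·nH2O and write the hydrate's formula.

NaI·2H2O

Mass of water lost = 11.47 − 9.247 = 2.223 g → 2.223 / 18.02 = 0.1234 mol H2O
Molar mass of NaI = 149.89 g/mol → mol NaI = 9.247 / 149.89 = 0.06169
n = 0.1234 / 0.06169 = 2.00 ≈ 2 → NaI·2H2O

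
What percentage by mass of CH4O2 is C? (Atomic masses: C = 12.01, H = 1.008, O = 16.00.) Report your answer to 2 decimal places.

Molar mass = 1(12.01) + 4(1.008) + 2(16.00) = 48.042 g/mol
Mass of C per mole = 1 × 12.01 = 12.010 g
% C = 12.010 / 48.042 × 100 = 25.00%

25.00%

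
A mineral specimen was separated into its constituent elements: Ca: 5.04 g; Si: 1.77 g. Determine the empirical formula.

Ca: 5.04 g ÷ 40.08 g/mol = 0.1257 mol
Si: 1.77 g ÷ 28.09 g/mol = 0.06301 mol
Divide by the smallest (0.06301 mol Si): Ca 1.996, Si 1.000
Ratio ≈ 2:1, so the empirical formula is Ca2Si

Ca2Si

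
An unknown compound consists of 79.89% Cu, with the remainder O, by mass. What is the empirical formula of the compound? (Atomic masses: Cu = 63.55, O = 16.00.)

CuO

Assume 100 g: 79.89 g Cu, 20.11 g O.
Moles — Cu: 79.89 / 63.55 = 1.257 mol; O: 20.11 / 16.00 = 1.257 mol
Divide by the smallest (1.257 mol O): Cu 1.000, O 1.000
≈ 1:1 → CuO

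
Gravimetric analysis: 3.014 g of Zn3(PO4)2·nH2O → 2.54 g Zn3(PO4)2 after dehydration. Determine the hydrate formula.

Zn3(PO4)2·4H2O

Mass of water lost = 3.014 − 2.54 = 0.474 g → 0.474 / 18.02 = 0.0263 mol H2O
Molar mass of Zn3(PO4)2 = 386.08 g/mol → mol Zn3(PO4)2 = 2.54 / 386.08 = 0.006579
n = 0.0263 / 0.006579 = 4.00 ≈ 4 → Zn3(PO4)2·4H2O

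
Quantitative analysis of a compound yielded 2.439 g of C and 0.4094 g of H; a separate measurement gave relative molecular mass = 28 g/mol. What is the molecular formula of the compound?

n(C) = 2.439/12.01 = 0.2031, n(H) = 0.4094/1.008 = 0.4062
Ratios (÷ 0.2031): C 1.000, H 2.000
→ CH2
Empirical-formula mass = 14.03 g/mol
n = 28 / 14.03 = 2.00 ≈ 2
Molecular formula = (CH2)×2 = C2H4

C2H4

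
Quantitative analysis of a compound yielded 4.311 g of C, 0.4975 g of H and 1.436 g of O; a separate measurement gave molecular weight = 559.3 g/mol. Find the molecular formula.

C: 4.311 g ÷ 12.01 g/mol = 0.359 mol
H: 0.4975 g ÷ 1.008 g/mol = 0.4936 mol
O: 1.436 g ÷ 16.00 g/mol = 0.08975 mol
Smallest is O at 0.08975 mol; normalising gives C 3.999, H 5.499, O 1.000
Scaling by 2: C 8.00, H 11.00, O 2.00 → C8H11O2
Empirical-formula mass = 139.17 g/mol
n = 559.3 / 139.17 = 4.02 ≈ 4
Molecular formula = (C8H11O2)×4 = C32H44O8

C32H44O8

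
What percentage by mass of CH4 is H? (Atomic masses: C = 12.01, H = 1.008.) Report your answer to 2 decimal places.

Molar mass = 1(12.01) + 4(1.008) = 16.042 g/mol
Mass of H per mole = 4 × 1.008 = 4.032 g
% H = 4.032 / 16.042 × 100 = 25.13%

25.13%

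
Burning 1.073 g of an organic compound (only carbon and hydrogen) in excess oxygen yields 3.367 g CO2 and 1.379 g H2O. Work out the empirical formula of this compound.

CH2

mol C = 3.367 / 44.01 = 0.07651; mass C = 0.07651 × 12.01 = 0.9188 g
mol H = 2 × (1.379 / 18.02) = 0.1531; mass H = 0.1531 × 1.008 = 0.1543 g
Divide by the smallest (0.07651 mol C): C 1.000, H 2.001
≈ 1:2 → CH2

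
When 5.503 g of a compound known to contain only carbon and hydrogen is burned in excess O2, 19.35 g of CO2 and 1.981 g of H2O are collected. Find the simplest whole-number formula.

mol C = 19.35 / 44.01 = 0.4397; mass C = 0.4397 × 12.01 = 5.280 g
mol H = 2 × (1.981 / 18.02) = 0.2199; mass H = 0.2199 × 1.008 = 0.2216 g
Divide by the smallest (0.2199 mol H): C 2.000, H 1.000
Ratio ≈ 2:1, so the empirical formula is C2H

C2H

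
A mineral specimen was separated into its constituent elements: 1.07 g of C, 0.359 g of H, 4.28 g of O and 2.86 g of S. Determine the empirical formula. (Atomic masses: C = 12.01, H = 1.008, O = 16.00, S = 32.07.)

CH4O3S

C: 1.07 g ÷ 12.01 g/mol = 0.08909 mol
H: 0.359 g ÷ 1.008 g/mol = 0.3562 mol
O: 4.28 g ÷ 16.00 g/mol = 0.2675 mol
S: 2.86 g ÷ 32.07 g/mol = 0.08918 mol
Smallest is C at 0.08909 mol; normalising gives C 1.000, H 3.998, O 3.002, S 1.001
Ratio ≈ 1:4:3:1, so the empirical formula is CH4O3S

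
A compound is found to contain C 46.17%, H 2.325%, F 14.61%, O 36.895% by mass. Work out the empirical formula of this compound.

Assume 100 g: 46.17 g C, 2.325 g H, 14.61 g F, 36.895 g O.
Moles — C: 46.17 / 12.01 = 3.844 mol; H: 2.325 / 1.008 = 2.307 mol; F: 14.61 / 19.00 = 0.7689 mol; O: 36.895 / 16.00 = 2.306 mol
Divide by the smallest (0.7689 mol F): C 4.999, H 3.000, F 1.000, O 2.999
→ C5H3FO3

C5H3FO3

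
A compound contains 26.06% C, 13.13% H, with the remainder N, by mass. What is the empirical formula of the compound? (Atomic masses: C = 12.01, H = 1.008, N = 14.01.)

Assume 100 g: 26.06 g C, 13.13 g H, 60.81 g N.
n(C) = 26.06/12.01 = 2.17, n(H) = 13.13/1.008 = 13.03, n(N) = 60.81/14.01 = 4.34
Divide by the smallest (2.17 mol C): C 1.000, H 6.003, N 2.000
Ratio ≈ 1:6:2, so the empirical formula is CH6N2

CH6N2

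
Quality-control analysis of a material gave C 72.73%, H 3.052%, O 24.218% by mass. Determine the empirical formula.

C4H2O

Assume 100 g: 72.73 g C, 3.052 g H, 24.218 g O.
Moles — C: 72.73 / 12.01 = 6.056 mol; H: 3.052 / 1.008 = 3.028 mol; O: 24.218 / 16.00 = 1.514 mol
Ratios (÷ 1.514): C 4.001, H 2.000, O 1.000
→ C4H2O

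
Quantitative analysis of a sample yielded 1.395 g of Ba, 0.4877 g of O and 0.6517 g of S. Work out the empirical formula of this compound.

BaO3S2

n(Ba) = 1.395/137.33 = 0.01016, n(O) = 0.4877/16.00 = 0.03048, n(S) = 0.6517/32.07 = 0.02032
Divide by the smallest (0.01016 mol Ba): Ba 1.000, O 3.001, S 2.001
≈ 1:3:2 → BaO3S2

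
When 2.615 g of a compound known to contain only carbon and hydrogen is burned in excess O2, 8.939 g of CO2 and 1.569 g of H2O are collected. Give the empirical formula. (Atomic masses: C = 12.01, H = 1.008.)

mol C = 8.939 / 44.01 = 0.2031; mass C = 0.2031 × 12.01 = 2.439 g
mol H = 2 × (1.569 / 18.02) = 0.1741; mass H = 0.1741 × 1.008 = 0.1755 g
Divide by the smallest (0.1741 mol H): C 1.166, H 1.000
Multiply by 6: C 7.00, H 6.00 → C7H6

C7H6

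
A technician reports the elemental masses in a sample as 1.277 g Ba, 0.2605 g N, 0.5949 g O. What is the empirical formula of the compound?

BaN2O4

Ba: 1.277 g ÷ 137.33 g/mol = 0.009299 mol
N: 0.2605 g ÷ 14.01 g/mol = 0.01859 mol
O: 0.5949 g ÷ 16.00 g/mol = 0.03718 mol
Ratios (÷ 0.009299): Ba 1.000, N 2.000, O 3.999
→ BaN2O4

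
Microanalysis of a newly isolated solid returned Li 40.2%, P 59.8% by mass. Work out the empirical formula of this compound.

Li3P

Assume 100 g: 40.2 g Li, 59.8 g P.
n(Li) = 40.2/6.94 = 5.793, n(P) = 59.8/30.97 = 1.931
Divide by the smallest (1.931 mol P): Li 3.000, P 1.000
Ratio ≈ 3:1, so the empirical formula is Li3P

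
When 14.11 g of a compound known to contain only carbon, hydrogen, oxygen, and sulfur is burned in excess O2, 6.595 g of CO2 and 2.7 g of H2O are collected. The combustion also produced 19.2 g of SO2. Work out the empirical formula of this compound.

mol C = 6.595 / 44.01 = 0.1499; mass C = 0.1499 × 12.01 = 1.800 g
mol H = 2 × (2.7 / 18.02) = 0.2997; mass H = 0.2997 × 1.008 = 0.3021 g
mol S = 19.2 / 64.07 = 0.2997; mass S = 9.610 g
mass O = 14.11 − (11.71) = 2.398 g → mol O = 0.1499
Divide by the smallest (0.1499 mol C): C 1.000, H 2.000, O 1.000, S 2.000
Ratio ≈ 1:2:1:2, so the empirical formula is CH2OS2

CH2OS2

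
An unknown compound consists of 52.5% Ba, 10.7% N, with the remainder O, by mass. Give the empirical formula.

BaN2O6

Assume 100 g: 52.5 g Ba, 10.7 g N, 36.8 g O.
Moles — Ba: 52.5 / 137.33 = 0.3823 mol; N: 10.7 / 14.01 = 0.7637 mol; O: 36.8 / 16.00 = 2.3 mol
Ratios (÷ 0.3823): Ba 1.000, N 1.998, O 6.016
≈ 1:2:6 → BaN2O6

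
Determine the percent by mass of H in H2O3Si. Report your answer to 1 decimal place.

Molar mass = 2(1.008) + 3(16.00) + 1(28.09) = 78.106 g/mol
Mass of H per mole = 2 × 1.008 = 2.016 g
% H = 2.016 / 78.106 × 100 = 2.6%

2.6%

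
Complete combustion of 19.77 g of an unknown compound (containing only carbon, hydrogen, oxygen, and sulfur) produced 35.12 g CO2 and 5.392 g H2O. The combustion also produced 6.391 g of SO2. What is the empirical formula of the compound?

mol C = 35.12 / 44.01 = 0.7980; mass C = 0.7980 × 12.01 = 9.584 g
mol H = 2 × (5.392 / 18.02) = 0.5984; mass H = 0.5984 × 1.008 = 0.6032 g
mol S = 6.391 / 64.07 = 0.09975; mass S = 3.199 g
mass O = 19.77 − (13.39) = 6.384 g → mol O = 0.3990
Divide by the smallest (0.09975 mol S): C 8.000, H 5.999, O 4.000, S 1.000
Ratio ≈ 8:6:4:1, so the empirical formula is C8H6O4S

C8H6O4S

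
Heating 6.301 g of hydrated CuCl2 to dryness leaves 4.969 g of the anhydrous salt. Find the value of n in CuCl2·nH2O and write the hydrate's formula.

CuCl2·2H2O

Mass of water lost = 6.301 − 4.969 = 1.332 g → 1.332 / 18.02 = 0.07392 mol H2O
Molar mass of CuCl2 = 134.45 g/mol → mol CuCl2 = 4.969 / 134.45 = 0.03696
n = 0.07392 / 0.03696 = 2.00 ≈ 2 → CuCl2·2H2O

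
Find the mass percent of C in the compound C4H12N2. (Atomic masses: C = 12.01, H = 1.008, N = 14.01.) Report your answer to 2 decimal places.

54.49%

Molar mass = 4(12.01) + 12(1.008) + 2(14.01) = 88.156 g/mol
Mass of C per mole = 4 × 12.01 = 48.040 g
% C = 48.040 / 88.156 × 100 = 54.49%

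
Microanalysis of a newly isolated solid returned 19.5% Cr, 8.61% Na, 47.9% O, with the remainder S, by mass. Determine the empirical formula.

CrNaO8S2

Assume 100 g: 19.5 g Cr, 8.61 g Na, 47.9 g O, 23.99 g S.
Cr: 19.5 g ÷ 52.00 g/mol = 0.375 mol
Na: 8.61 g ÷ 22.99 g/mol = 0.3745 mol
O: 47.9 g ÷ 16.00 g/mol = 2.994 mol
S: 23.99 g ÷ 32.07 g/mol = 0.7481 mol
Smallest is Na at 0.3745 mol; normalising gives Cr 1.001, Na 1.000, O 7.994, S 1.997
Ratio ≈ 1:1:8:2, so the empirical formula is CrNaO8S2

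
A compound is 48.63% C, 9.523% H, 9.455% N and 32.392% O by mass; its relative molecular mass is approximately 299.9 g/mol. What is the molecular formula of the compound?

C12H28N2O6

Assume 100 g: 48.63 g C, 9.523 g H, 9.455 g N, 32.392 g O.
Moles — C: 48.63 / 12.01 = 4.049 mol; H: 9.523 / 1.008 = 9.447 mol; N: 9.455 / 14.01 = 0.6749 mol; O: 32.392 / 16.00 = 2.025 mol
Ratios (÷ 0.6749): C 6.000, H 13.999, N 1.000, O 3.000
Ratio ≈ 6:14:1:3, so the empirical formula is C6H14NO3
Empirical-formula mass = 148.18 g/mol
n = 299.9 / 148.18 = 2.02 ≈ 2
Molecular formula = (C6H14NO3)×2 = C12H28N2O6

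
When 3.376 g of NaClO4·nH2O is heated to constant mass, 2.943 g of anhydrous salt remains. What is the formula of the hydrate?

Mass of water lost = 3.376 − 2.943 = 0.433 g → 0.433 / 18.02 = 0.02403 mol H2O
Molar mass of NaClO4 = 122.44 g/mol → mol NaClO4 = 2.943 / 122.44 = 0.02404
n = 0.02403 / 0.02404 = 1.00 ≈ 1 → NaClO4·H2O

NaClO4·H2O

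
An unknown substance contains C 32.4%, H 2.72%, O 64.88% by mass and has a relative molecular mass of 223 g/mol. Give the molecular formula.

C6H6O9

Assume 100 g: 32.4 g C, 2.72 g H, 64.88 g O.
C: 32.4 g ÷ 12.01 g/mol = 2.698 mol
H: 2.72 g ÷ 1.008 g/mol = 2.698 mol
O: 64.88 g ÷ 16.00 g/mol = 4.055 mol
Divide by the smallest (2.698 mol C): C 1.000, H 1.000, O 1.503
Scaling by 2: C 2.00, H 2.00, O 3.01 → C2H2O3
Empirical-formula mass = 74.04 g/mol
n = 223 / 74.04 = 3.01 ≈ 3
Molecular formula = (C2H2O3)×3 = C6H6O9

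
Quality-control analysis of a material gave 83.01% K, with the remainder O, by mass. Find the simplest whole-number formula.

K2O

Assume 100 g: 83.01 g K, 16.99 g O.
Moles — K: 83.01 / 39.10 = 2.123 mol; O: 16.99 / 16.00 = 1.062 mol
Smallest is O at 1.062 mol; normalising gives K 1.999, O 1.000
Ratio ≈ 2:1, so the empirical formula is K2O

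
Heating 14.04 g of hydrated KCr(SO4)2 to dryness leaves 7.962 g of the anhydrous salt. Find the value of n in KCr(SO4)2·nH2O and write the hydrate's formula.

Mass of water lost = 14.04 − 7.962 = 6.078 g → 6.078 / 18.02 = 0.3373 mol H2O
Molar mass of KCr(SO4)2 = 283.24 g/mol → mol KCr(SO4)2 = 7.962 / 283.24 = 0.02811
n = 0.3373 / 0.02811 = 12.00 ≈ 12 → KCr(SO4)2·12H2O

KCr(SO4)2·12H2O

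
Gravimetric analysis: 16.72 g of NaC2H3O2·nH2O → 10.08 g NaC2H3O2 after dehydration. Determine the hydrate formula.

Mass of water lost = 16.72 − 10.08 = 6.64 g → 6.64 / 18.02 = 0.3685 mol H2O
Molar mass of NaC2H3O2 = 82.03 g/mol → mol NaC2H3O2 = 10.08 / 82.03 = 0.1229
n = 0.3685 / 0.1229 = 3.00 ≈ 3 → NaC2H3O2·3H2O

NaC2H3O2·3H2O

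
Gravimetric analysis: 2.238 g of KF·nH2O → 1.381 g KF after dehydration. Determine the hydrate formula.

KF·2H2O

Mass of water lost = 2.238 − 1.381 = 0.857 g → 0.857 / 18.02 = 0.04756 mol H2O
Molar mass of KF = 58.10 g/mol → mol KF = 1.381 / 58.10 = 0.02377
n = 0.04756 / 0.02377 = 2.00 ≈ 2 → KF·2H2O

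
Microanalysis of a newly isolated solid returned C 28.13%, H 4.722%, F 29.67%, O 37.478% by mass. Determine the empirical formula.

C3H6F2O3

Assume 100 g: 28.13 g C, 4.722 g H, 29.67 g F, 37.478 g O.
Moles — C: 28.13 / 12.01 = 2.342 mol; H: 4.722 / 1.008 = 4.685 mol; F: 29.67 / 19.00 = 1.562 mol; O: 37.478 / 16.00 = 2.342 mol
Divide by the smallest (1.562 mol F): C 1.500, H 3.000, F 1.000, O 1.500
Multiply by 2: C 3.00, H 6.00, F 2.00, O 3.00 → C3H6F2O3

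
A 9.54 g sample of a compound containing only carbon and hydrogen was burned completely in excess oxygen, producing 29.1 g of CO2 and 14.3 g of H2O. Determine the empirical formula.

mol C = 29.1 / 44.01 = 0.6612; mass C = 0.6612 × 12.01 = 7.941 g
mol H = 2 × (14.3 / 18.02) = 1.587; mass H = 1.587 × 1.008 = 1.600 g
Divide by the smallest (0.6612 mol C): C 1.000, H 2.400
Multiply by 5: C 5.00, H 12.00 → C5H12

C5H12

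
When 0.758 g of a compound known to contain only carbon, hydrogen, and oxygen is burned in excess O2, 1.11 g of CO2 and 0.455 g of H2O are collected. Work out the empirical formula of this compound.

mol C = 1.11 / 44.01 = 0.02522; mass C = 0.02522 × 12.01 = 0.3029 g
mol H = 2 × (0.455 / 18.02) = 0.05050; mass H = 0.05050 × 1.008 = 0.05090 g
mass O = 0.758 − (0.3538) = 0.4042 g → mol O = 0.02526
Ratios (÷ 0.02522): C 1.000, H 2.002, O 1.002
Ratio ≈ 1:2:1, so the empirical formula is CH2O

CH2O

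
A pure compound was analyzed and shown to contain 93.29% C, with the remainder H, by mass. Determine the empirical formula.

Assume 100 g: 93.29 g C, 6.71 g H.
C: 93.29 g ÷ 12.01 g/mol = 7.768 mol
H: 6.71 g ÷ 1.008 g/mol = 6.657 mol
Ratios (÷ 6.657): C 1.167, H 1.000
Scaling by 6: C 7.00, H 6.00 → C7H6

C7H6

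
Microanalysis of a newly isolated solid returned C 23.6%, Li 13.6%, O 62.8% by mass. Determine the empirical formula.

CLiO2

Assume 100 g: 23.6 g C, 13.6 g Li, 62.8 g O.
Moles — C: 23.6 / 12.01 = 1.965 mol; Li: 13.6 / 6.94 = 1.96 mol; O: 62.8 / 16.00 = 3.925 mol
Ratios (÷ 1.96): C 1.003, Li 1.000, O 2.003
Ratio ≈ 1:1:2, so the empirical formula is CLiO2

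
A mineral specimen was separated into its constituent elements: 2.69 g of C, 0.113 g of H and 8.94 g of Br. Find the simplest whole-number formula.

C2HBr

Moles — C: 2.69 / 12.01 = 0.224 mol; H: 0.113 / 1.008 = 0.1121 mol; Br: 8.94 / 79.90 = 0.1119 mol
Smallest is Br at 0.1119 mol; normalising gives C 2.002, H 1.002, Br 1.000
→ C2HBr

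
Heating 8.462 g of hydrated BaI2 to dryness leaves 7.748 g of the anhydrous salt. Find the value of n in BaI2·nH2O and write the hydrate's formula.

BaI2·2H2O

Mass of water lost = 8.462 − 7.748 = 0.714 g → 0.714 / 18.02 = 0.03962 mol H2O
Molar mass of BaI2 = 391.13 g/mol → mol BaI2 = 7.748 / 391.13 = 0.01981
n = 0.03962 / 0.01981 = 2.00 ≈ 2 → BaI2·2H2O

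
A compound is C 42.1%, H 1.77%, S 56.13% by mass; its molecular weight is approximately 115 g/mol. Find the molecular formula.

C4H2S2

Assume 100 g: 42.1 g C, 1.77 g H, 56.13 g S.
Moles — C: 42.1 / 12.01 = 3.505 mol; H: 1.77 / 1.008 = 1.756 mol; S: 56.13 / 32.07 = 1.75 mol
Divide by the smallest (1.75 mol S): C 2.003, H 1.003, S 1.000
Ratio ≈ 2:1:1, so the empirical formula is C2HS
Empirical-formula mass = 57.10 g/mol
n = 115 / 57.10 = 2.01 ≈ 2
Molecular formula = (C2HS)×2 = C4H2S2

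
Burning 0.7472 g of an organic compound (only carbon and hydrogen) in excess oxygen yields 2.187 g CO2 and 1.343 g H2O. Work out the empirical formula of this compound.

mol C = 2.187 / 44.01 = 0.04969; mass C = 0.04969 × 12.01 = 0.5968 g
mol H = 2 × (1.343 / 18.02) = 0.1491; mass H = 0.1491 × 1.008 = 0.1502 g
Smallest is C at 0.04969 mol; normalising gives C 1.000, H 3.000
Ratio ≈ 1:3, so the empirical formula is CH3

CH3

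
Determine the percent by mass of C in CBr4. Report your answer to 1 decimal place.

3.6%

Molar mass = 1(12.01) + 4(79.90) = 331.610 g/mol
Mass of C per mole = 1 × 12.01 = 12.010 g
% C = 12.010 / 331.610 × 100 = 3.6%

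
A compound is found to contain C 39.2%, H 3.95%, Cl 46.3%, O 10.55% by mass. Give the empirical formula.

C5H6Cl2O

Assume 100 g: 39.2 g C, 3.95 g H, 46.3 g Cl, 10.55 g O.
C: 39.2 g ÷ 12.01 g/mol = 3.264 mol
H: 3.95 g ÷ 1.008 g/mol = 3.919 mol
Cl: 46.3 g ÷ 35.45 g/mol = 1.306 mol
O: 10.55 g ÷ 16.00 g/mol = 0.6594 mol
Ratios (÷ 0.6594): C 4.950, H 5.943, Cl 1.981, O 1.000
Ratio ≈ 5:6:2:1, so the empirical formula is C5H6Cl2O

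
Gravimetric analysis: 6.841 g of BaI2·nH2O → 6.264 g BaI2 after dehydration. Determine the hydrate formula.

BaI2·2H2O

Mass of water lost = 6.841 − 6.264 = 0.577 g → 0.577 / 18.02 = 0.03202 mol H2O
Molar mass of BaI2 = 391.13 g/mol → mol BaI2 = 6.264 / 391.13 = 0.01602
n = 0.03202 / 0.01602 = 2.00 ≈ 2 → BaI2·2H2O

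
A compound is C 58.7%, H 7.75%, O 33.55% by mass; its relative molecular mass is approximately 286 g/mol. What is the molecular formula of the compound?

Assume 100 g: 58.7 g C, 7.75 g H, 33.55 g O.
n(C) = 58.7/12.01 = 4.888, n(H) = 7.75/1.008 = 7.688, n(O) = 33.55/16.00 = 2.097
Divide by the smallest (2.097 mol O): C 2.331, H 3.667, O 1.000
×3: C 6.99, H 11.00, O 3.00 → C7H11O3
Empirical-formula mass = 143.16 g/mol
n = 286 / 143.16 = 2.00 ≈ 2
Molecular formula = (C7H11O3)×2 = C14H22O6

C14H22O6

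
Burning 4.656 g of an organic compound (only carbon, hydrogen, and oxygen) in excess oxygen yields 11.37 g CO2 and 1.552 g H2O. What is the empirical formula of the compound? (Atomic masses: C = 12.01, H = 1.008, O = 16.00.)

mol C = 11.37 / 44.01 = 0.2584; mass C = 0.2584 × 12.01 = 3.103 g
mol H = 2 × (1.552 / 18.02) = 0.1723; mass H = 0.1723 × 1.008 = 0.1736 g
mass O = 4.656 − (3.276) = 1.380 g → mol O = 0.08622
Ratios (÷ 0.08622): C 2.996, H 1.998, O 1.000
→ C3H2O

C3H2O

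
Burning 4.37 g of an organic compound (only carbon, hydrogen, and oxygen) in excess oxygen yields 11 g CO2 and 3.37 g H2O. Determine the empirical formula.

mol C = 11 / 44.01 = 0.2499; mass C = 0.2499 × 12.01 = 3.002 g
mol H = 2 × (3.37 / 18.02) = 0.3740; mass H = 0.3740 × 1.008 = 0.3770 g
mass O = 4.37 − (3.379) = 0.9912 g → mol O = 0.06195
Ratios (÷ 0.06195): C 4.035, H 6.038, O 1.000
→ C4H6O

C4H6O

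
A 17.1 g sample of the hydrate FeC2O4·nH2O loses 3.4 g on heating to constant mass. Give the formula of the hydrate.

Mass of anhydrous FeC2O4 = 17.1 − 3.4 = 13.7 g
mol H2O = 3.4 / 18.02 = 0.1887
Molar mass of FeC2O4 = 143.87 g/mol → mol FeC2O4 = 13.7 / 143.87 = 0.09522
n = 0.1887 / 0.09522 = 1.98 ≈ 2 → FeC2O4·2H2O

FeC2O4·2H2O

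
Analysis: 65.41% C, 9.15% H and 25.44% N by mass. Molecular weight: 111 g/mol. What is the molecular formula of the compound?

C6H10N2

Assume 100 g: 65.41 g C, 9.15 g H, 25.44 g N.
n(C) = 65.41/12.01 = 5.446, n(H) = 9.15/1.008 = 9.077, n(N) = 25.44/14.01 = 1.816
Divide by the smallest (1.816 mol N): C 2.999, H 4.999, N 1.000
→ C3H5N
Empirical-formula mass = 55.08 g/mol
n = 111 / 55.08 = 2.02 ≈ 2
Molecular formula = (C3H5N)×2 = C6H10N2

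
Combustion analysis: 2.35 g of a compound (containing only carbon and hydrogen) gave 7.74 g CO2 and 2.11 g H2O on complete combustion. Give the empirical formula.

mol C = 7.74 / 44.01 = 0.1759; mass C = 0.1759 × 12.01 = 2.112 g
mol H = 2 × (2.11 / 18.02) = 0.2342; mass H = 0.2342 × 1.008 = 0.2361 g
Ratios (÷ 0.1759): C 1.000, H 1.332
×3: C 3.00, H 3.99 → C3H4

C3H4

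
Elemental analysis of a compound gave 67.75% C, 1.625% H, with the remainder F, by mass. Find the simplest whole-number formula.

Assume 100 g: 67.75 g C, 1.625 g H, 30.625 g F.
Moles — C: 67.75 / 12.01 = 5.641 mol; H: 1.625 / 1.008 = 1.612 mol; F: 30.625 / 19.00 = 1.612 mol
Ratios (÷ 1.612): C 3.500, H 1.000, F 1.000
×2: C 7.00, H 2.00, F 2.00 → C7H2F2

C7H2F2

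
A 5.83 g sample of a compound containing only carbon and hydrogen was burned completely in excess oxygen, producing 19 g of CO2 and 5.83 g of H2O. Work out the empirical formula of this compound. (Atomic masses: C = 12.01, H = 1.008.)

C2H3

mol C = 19 / 44.01 = 0.4317; mass C = 0.4317 × 12.01 = 5.185 g
mol H = 2 × (5.83 / 18.02) = 0.6471; mass H = 0.6471 × 1.008 = 0.6522 g
Divide by the smallest (0.4317 mol C): C 1.000, H 1.499
Scaling by 2: C 2.00, H 3.00 → C2H3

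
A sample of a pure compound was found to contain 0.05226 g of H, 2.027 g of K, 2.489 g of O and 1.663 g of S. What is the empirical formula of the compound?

HKO3S

n(H) = 0.05226/1.008 = 0.05185, n(K) = 2.027/39.10 = 0.05184, n(O) = 2.489/16.00 = 0.1556, n(S) = 1.663/32.07 = 0.05186
Ratios (÷ 0.05184): H 1.000, K 1.000, O 3.001, S 1.000
Ratio ≈ 1:1:3:1, so the empirical formula is HKO3S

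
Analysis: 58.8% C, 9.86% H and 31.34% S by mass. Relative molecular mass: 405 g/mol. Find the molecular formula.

Assume 100 g: 58.8 g C, 9.86 g H, 31.34 g S.
n(C) = 58.8/12.01 = 4.896, n(H) = 9.86/1.008 = 9.782, n(S) = 31.34/32.07 = 0.9772
Smallest is S at 0.9772 mol; normalising gives C 5.010, H 10.010, S 1.000
Ratio ≈ 5:10:1, so the empirical formula is C5H10S
Empirical-formula mass = 102.20 g/mol
n = 405 / 102.20 = 3.96 ≈ 4
Molecular formula = (C5H10S)×4 = C20H40S4

C20H40S4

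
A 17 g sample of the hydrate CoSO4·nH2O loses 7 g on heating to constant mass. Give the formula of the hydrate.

Mass of anhydrous CoSO4 = 17 − 7 = 10 g
mol H2O = 7 / 18.02 = 0.3885
Molar mass of CoSO4 = 155.00 g/mol → mol CoSO4 = 10 / 155.00 = 0.06452
n = 0.3885 / 0.06452 = 6.02 ≈ 6 → CoSO4·6H2O

CoSO4·6H2O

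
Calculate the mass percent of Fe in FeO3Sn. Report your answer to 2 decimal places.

Molar mass = 1(55.85) + 3(16.00) + 1(118.71) = 222.560 g/mol
Mass of Fe per mole = 1 × 55.85 = 55.850 g
% Fe = 55.850 / 222.560 × 100 = 25.09%

25.09%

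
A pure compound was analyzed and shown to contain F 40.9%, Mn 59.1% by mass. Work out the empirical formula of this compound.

Assume 100 g: 40.9 g F, 59.1 g Mn.
F: 40.9 g ÷ 19.00 g/mol = 2.153 mol
Mn: 59.1 g ÷ 54.94 g/mol = 1.076 mol
Ratios (÷ 1.076): F 2.001, Mn 1.000
Ratio ≈ 2:1, so the empirical formula is F2Mn

F2Mn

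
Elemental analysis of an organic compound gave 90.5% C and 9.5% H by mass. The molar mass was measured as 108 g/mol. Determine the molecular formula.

Assume 100 g: 90.5 g C, 9.5 g H.
Moles — C: 90.5 / 12.01 = 7.535 mol; H: 9.5 / 1.008 = 9.425 mol
Divide by the smallest (7.535 mol C): C 1.000, H 1.251
Scaling by 4: C 4.00, H 5.00 → C4H5
Empirical-formula mass = 53.08 g/mol
n = 108 / 53.08 = 2.03 ≈ 2
Molecular formula = (C4H5)×2 = C8H10

C8H10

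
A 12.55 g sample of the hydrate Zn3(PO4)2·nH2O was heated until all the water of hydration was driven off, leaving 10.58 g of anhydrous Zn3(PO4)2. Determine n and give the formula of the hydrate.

Zn3(PO4)2·4H2O

Mass of water lost = 12.55 − 10.58 = 1.97 g → 1.97 / 18.02 = 0.1093 mol H2O
Molar mass of Zn3(PO4)2 = 386.08 g/mol → mol Zn3(PO4)2 = 10.58 / 386.08 = 0.0274
n = 0.1093 / 0.0274 = 3.99 ≈ 4 → Zn3(PO4)2·4H2O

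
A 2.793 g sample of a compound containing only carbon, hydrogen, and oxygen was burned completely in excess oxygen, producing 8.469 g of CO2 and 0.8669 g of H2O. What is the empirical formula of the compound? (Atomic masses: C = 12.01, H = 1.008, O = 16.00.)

mol C = 8.469 / 44.01 = 0.1924; mass C = 0.1924 × 12.01 = 2.311 g
mol H = 2 × (0.8669 / 18.02) = 0.09622; mass H = 0.09622 × 1.008 = 0.09699 g
mass O = 2.793 − (2.408) = 0.3849 g → mol O = 0.02406
Ratios (÷ 0.02406): C 8.000, H 4.000, O 1.000
≈ 8:4:1 → C8H4O

C8H4O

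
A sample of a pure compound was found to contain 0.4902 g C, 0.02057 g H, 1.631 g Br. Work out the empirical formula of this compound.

C2HBr

n(C) = 0.4902/12.01 = 0.04082, n(H) = 0.02057/1.008 = 0.02041, n(Br) = 1.631/79.90 = 0.02041
Divide by the smallest (0.02041 mol H): C 2.000, H 1.000, Br 1.000
→ C2HBr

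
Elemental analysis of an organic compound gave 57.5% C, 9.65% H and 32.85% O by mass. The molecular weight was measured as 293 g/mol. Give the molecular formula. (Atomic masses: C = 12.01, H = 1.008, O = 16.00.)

Assume 100 g: 57.5 g C, 9.65 g H, 32.85 g O.
n(C) = 57.5/12.01 = 4.788, n(H) = 9.65/1.008 = 9.573, n(O) = 32.85/16.00 = 2.053
Divide by the smallest (2.053 mol O): C 2.332, H 4.663, O 1.000
Multiply by 3: C 7.00, H 13.99, O 3.00 → C7H14O3
Empirical-formula mass = 146.18 g/mol
n = 293 / 146.18 = 2.00 ≈ 2
Molecular formula = (C7H14O3)×2 = C14H28O6

C14H28O6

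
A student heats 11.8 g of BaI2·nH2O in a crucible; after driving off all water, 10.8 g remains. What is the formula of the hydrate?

Mass of water lost = 11.8 − 10.8 = 1 g → 1 / 18.02 = 0.05549 mol H2O
Molar mass of BaI2 = 391.13 g/mol → mol BaI2 = 10.8 / 391.13 = 0.02761
n = 0.05549 / 0.02761 = 2.01 ≈ 2 → BaI2·2H2O

BaI2·2H2O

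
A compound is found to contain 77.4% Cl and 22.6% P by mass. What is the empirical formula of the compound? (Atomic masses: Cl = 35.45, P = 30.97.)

Assume 100 g: 77.4 g Cl, 22.6 g P.
Moles — Cl: 77.4 / 35.45 = 2.183 mol; P: 22.6 / 30.97 = 0.7297 mol
Smallest is P at 0.7297 mol; normalising gives Cl 2.992, P 1.000
Ratio ≈ 3:1, so the empirical formula is Cl3P

Cl3P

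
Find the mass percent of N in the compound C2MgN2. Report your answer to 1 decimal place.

36.7%

Molar mass = 2(12.01) + 1(24.31) + 2(14.01) = 76.350 g/mol
Mass of N per mole = 2 × 14.01 = 28.020 g
% N = 28.020 / 76.350 × 100 = 36.7%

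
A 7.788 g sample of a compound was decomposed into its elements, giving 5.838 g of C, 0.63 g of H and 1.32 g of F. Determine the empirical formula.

C: 5.838 g ÷ 12.01 g/mol = 0.4861 mol
H: 0.63 g ÷ 1.008 g/mol = 0.625 mol
F: 1.32 g ÷ 19.00 g/mol = 0.06947 mol
Ratios (÷ 0.06947): C 6.997, H 8.996, F 1.000
≈ 7:9:1 → C7H9F

C7H9F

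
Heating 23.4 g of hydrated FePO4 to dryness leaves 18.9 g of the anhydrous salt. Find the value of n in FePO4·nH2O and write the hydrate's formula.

FePO4·2H2O

Mass of water lost = 23.4 − 18.9 = 4.5 g → 4.5 / 18.02 = 0.2497 mol H2O
Molar mass of FePO4 = 150.82 g/mol → mol FePO4 = 18.9 / 150.82 = 0.1253
n = 0.2497 / 0.1253 = 1.99 ≈ 2 → FePO4·2H2O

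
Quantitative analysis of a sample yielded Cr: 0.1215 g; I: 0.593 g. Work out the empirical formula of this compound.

CrI2

Moles — Cr: 0.1215 / 52.00 = 0.002337 mol; I: 0.593 / 126.90 = 0.004673 mol
Smallest is Cr at 0.002337 mol; normalising gives Cr 1.000, I 2.000
≈ 1:2 → CrI2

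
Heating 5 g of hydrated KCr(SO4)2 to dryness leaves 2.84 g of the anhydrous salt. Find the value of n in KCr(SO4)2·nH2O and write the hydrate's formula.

KCr(SO4)2·12H2O

Mass of water lost = 5 − 2.84 = 2.16 g → 2.16 / 18.02 = 0.1199 mol H2O
Molar mass of KCr(SO4)2 = 283.24 g/mol → mol KCr(SO4)2 = 2.84 / 283.24 = 0.01003
n = 0.1199 / 0.01003 = 11.95 ≈ 12 → KCr(SO4)2·12H2O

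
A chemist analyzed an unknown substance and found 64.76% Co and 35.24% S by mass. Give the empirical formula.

Assume 100 g: 64.76 g Co, 35.24 g S.
Moles — Co: 64.76 / 58.93 = 1.099 mol; S: 35.24 / 32.07 = 1.099 mol
Divide by the smallest (1.099 mol S): Co 1.000, S 1.000
≈ 1:1 → CoS

CoS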